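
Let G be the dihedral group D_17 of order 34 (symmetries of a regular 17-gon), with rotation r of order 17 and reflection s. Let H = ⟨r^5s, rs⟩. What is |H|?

|⟨r^5s⟩| = 2 and |⟨rs⟩| = 2, so |H| is a multiple of lcm(2, 2) = 2 and divides |G| = 34.
Closing {r^5s, rs} under the group operation gives all of G, so |H| = 34.

34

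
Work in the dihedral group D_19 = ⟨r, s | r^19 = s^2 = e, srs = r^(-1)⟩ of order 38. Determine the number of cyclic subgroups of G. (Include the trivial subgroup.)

Each element a generates a cyclic subgroup ⟨a⟩; distinct elements may generate the same one (a cyclic group of order d has φ(d) generators).
Cyclic subgroups by order — order 1: 1; order 2: 19; order 19: 1.
Total: 21.

21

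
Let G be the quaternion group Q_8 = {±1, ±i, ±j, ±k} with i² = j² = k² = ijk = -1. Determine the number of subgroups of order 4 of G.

3

|G| = 8 and 4 | 8, so subgroups of order 4 are possible by Lagrange.
The subgroups of order 4 are: {1, -1, i, -i}; {1, -1, j, -j}; {1, -1, k, -k}.
So G has 3 subgroups of order 4.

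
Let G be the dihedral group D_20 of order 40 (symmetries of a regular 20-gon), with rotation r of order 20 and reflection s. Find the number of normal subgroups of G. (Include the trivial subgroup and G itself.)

9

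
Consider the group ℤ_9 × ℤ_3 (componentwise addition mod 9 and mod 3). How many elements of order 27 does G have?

0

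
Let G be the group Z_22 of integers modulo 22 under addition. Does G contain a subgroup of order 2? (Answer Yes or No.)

Yes

2 | 22. A subgroup of order 2 is {0, 11}.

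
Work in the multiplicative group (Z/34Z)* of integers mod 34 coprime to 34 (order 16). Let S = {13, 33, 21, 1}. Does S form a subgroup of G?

|S| = 4 divides |G| = 16, consistent with Lagrange.
S contains the identity, every element's inverse is in S, and S is closed under ·: it is a subgroup.
In fact S = ⟨21⟩.

Yes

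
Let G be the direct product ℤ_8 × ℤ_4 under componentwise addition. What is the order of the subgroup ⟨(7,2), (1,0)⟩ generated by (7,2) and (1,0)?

|⟨(7,2)⟩| = 8 and |⟨(1,0)⟩| = 8, so |H| is a multiple of lcm(8, 8) = 8 and divides |G| = 32.
Closing under the operation: H = {(0,0), (0,2), (1,0), (1,2), (2,0), (2,2), (3,0), (3,2), (4,0), (4,2), (5,0), (5,2), (6,0), (6,2), (7,0), (7,2)}, so |H| = 16.

16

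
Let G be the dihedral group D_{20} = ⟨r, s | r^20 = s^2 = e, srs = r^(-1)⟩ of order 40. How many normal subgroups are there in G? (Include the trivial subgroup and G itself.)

9

G has 48 subgroups. Checking conjugation-invariance by order — order 1: 1/1 normal; order 2: 1/21 normal; order 4: 1/11 normal; order 5: 1/1 normal; order 8: 0/5 normal; order 10: 1/5 normal; order 20: 3/3 normal; order 40: 1/1 normal.
Total normal subgroups: 9.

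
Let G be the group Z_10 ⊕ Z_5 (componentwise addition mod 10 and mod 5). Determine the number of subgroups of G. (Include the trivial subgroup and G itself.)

16

|G| = 50, so by Lagrange every subgroup order divides 50. Divisors: 1, 2, 5, 10, 25, 50.
Subgroups by order — order 1: 1; order 2: 1; order 5: 6; order 10: 6; order 25: 1; order 50: 1.
Total: 1 + 1 + 6 + 6 + 1 + 1 = 16.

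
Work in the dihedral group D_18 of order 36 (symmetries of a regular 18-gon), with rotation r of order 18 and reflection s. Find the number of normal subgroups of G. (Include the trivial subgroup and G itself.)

G has 45 subgroups. Checking conjugation-invariance by order — order 1: 1/1 normal; order 2: 1/19 normal; order 3: 1/1 normal; order 4: 0/9 normal; order 6: 1/7 normal; order 9: 1/1 normal; order 12: 0/3 normal; order 18: 3/3 normal; order 36: 1/1 normal.
Total normal subgroups: 9.

9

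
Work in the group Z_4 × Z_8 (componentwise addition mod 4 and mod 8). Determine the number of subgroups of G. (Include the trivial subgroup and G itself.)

22

|G| = 32, so by Lagrange every subgroup order divides 32. Divisors: 1, 2, 4, 8, 16, 32.
Subgroups by order — order 1: 1; order 2: 3; order 4: 7; order 8: 7; order 16: 3; order 32: 1.
Total: 1 + 3 + 7 + 7 + 3 + 1 = 22.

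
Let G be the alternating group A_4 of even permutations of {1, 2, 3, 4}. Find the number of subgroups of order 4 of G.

1

|G| = 12 and 4 | 12, so subgroups of order 4 are possible by Lagrange.
The subgroups of order 4 are: {e, (1 2)(3 4), (1 3)(2 4), (1 4)(2 3)}.
So G has 1 subgroup of order 4.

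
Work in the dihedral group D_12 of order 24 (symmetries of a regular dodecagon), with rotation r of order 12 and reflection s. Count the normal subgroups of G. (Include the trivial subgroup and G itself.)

9

G has 34 subgroups. Checking conjugation-invariance by order — order 1: 1/1 normal; order 2: 1/13 normal; order 3: 1/1 normal; order 4: 1/7 normal; order 6: 1/5 normal; order 8: 0/3 normal; order 12: 3/3 normal; order 24: 1/1 normal.
Total normal subgroups: 9.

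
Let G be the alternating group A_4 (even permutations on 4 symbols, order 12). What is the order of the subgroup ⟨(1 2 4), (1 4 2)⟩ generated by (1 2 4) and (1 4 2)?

|⟨(1 2 4)⟩| = 3 and |⟨(1 4 2)⟩| = 3, so |H| is a multiple of lcm(3, 3) = 3 and divides |G| = 12.
Closing under the operation: H = {e, (1 2 4), (1 4 2)}, so |H| = 3.

3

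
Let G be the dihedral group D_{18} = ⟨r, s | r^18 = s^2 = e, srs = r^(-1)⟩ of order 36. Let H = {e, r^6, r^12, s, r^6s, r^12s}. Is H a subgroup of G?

Yes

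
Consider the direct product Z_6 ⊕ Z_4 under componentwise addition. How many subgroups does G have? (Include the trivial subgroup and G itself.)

16

|G| = 24, so by Lagrange every subgroup order divides 24. Divisors: 1, 2, 3, 4, 6, 8, 12, 24.
Subgroups by order — order 1: 1; order 2: 3; order 3: 1; order 4: 3; order 6: 3; order 8: 1; order 12: 3; order 24: 1.
Total: 1 + 3 + 1 + 3 + 3 + 1 + 3 + 1 = 16.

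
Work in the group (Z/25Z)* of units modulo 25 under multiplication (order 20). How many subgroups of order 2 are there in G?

1

|G| = 20 and 2 | 20, so subgroups of order 2 are possible by Lagrange.
The subgroups of order 2 are: {1, 24}.
So G has 1 subgroup of order 2.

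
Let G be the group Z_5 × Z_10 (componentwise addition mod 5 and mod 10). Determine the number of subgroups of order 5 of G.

6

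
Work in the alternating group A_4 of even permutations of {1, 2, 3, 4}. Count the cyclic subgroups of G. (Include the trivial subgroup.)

8

Group the elements of G by the cyclic subgroup they generate; each cyclic subgroup of order d accounts for φ(d) elements.
Cyclic subgroups by order — order 1: 1; order 2: 3; order 3: 4.
Total: 8.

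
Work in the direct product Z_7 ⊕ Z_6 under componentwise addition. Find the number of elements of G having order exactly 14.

6

An element (a,b) has order lcm(ord(a), ord(b)); count pairs with lcm equal to 14.
Enumerating gives 6 such elements.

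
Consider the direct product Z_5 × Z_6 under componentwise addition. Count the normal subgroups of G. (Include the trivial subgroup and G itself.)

8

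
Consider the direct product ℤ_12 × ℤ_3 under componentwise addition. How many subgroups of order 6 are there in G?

4

|G| = 36 and 6 | 36, so subgroups of order 6 are possible by Lagrange.
The subgroups of order 6 are: {(0,0), (0,1), (0,2), (6,0), (6,1), (6,2)}; {(0,0), (2,0), (4,0), (6,0), (8,0), (10,0)}; {(0,0), (2,2), (4,1), (6,0), (8,2), (10,1)}; {(0,0), (2,1), (4,2), (6,0), (8,1), (10,2)}.
So G has 4 subgroups of order 6.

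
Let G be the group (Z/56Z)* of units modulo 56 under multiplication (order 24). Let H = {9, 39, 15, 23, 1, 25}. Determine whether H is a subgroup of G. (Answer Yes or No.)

Yes

|H| = 6 divides |G| = 24, consistent with Lagrange.
H contains the identity, every element's inverse is in H, and H is closed under ·: it is a subgroup.
In fact H = ⟨39⟩.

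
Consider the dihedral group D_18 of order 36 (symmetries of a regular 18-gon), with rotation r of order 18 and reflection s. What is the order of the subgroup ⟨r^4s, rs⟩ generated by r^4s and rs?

12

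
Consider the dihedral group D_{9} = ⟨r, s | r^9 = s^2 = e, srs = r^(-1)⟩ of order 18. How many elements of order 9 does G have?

The elements of order 9 are: r, r^2, r^4, r^5, r^7, r^8.
That's 6.

6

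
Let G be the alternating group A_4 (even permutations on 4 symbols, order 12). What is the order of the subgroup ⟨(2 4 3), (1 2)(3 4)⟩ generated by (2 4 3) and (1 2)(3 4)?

12

|⟨(2 4 3)⟩| = 3 and |⟨(1 2)(3 4)⟩| = 2, so |H| is a multiple of lcm(3, 2) = 6 and divides |G| = 12.
Closing {(2 4 3), (1 2)(3 4)} under the group operation gives all of G, so |H| = 12.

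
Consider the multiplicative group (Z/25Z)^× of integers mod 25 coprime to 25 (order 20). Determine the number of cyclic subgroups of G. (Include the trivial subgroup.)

6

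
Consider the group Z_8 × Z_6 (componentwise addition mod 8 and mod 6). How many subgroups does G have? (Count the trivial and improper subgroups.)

|G| = 48, so by Lagrange every subgroup order divides 48. Divisors: 1, 2, 3, 4, 6, 8, 12, 16, 24, 48.
Subgroups by order — order 1: 1; order 2: 3; order 3: 1; order 4: 3; order 6: 3; order 8: 3; order 12: 3; order 16: 1; order 24: 3; order 48: 1.
Total: 1 + 3 + 1 + 3 + 3 + 3 + 3 + 1 + 3 + 1 = 22.

22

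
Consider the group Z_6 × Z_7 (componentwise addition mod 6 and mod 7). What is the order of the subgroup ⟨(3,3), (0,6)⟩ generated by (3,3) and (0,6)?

|⟨(3,3)⟩| = 14 and |⟨(0,6)⟩| = 7, so |H| is a multiple of lcm(14, 7) = 14 and divides |G| = 42.
Closing under the operation: H = {(0,0), (0,1), (0,2), (0,3), (0,4), (0,5), (0,6), (3,0), (3,1), (3,2), (3,3), (3,4), (3,5), (3,6)}, so |H| = 14.

14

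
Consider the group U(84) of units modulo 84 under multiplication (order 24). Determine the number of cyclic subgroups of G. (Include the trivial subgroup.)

16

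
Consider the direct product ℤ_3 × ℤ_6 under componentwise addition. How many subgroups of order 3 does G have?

|G| = 18 and 3 | 18, so subgroups of order 3 are possible by Lagrange.
The subgroups of order 3 are: {(0,0), (0,2), (0,4)}; {(0,0), (1,0), (2,0)}; {(0,0), (1,2), (2,4)}; {(0,0), (1,4), (2,2)}.
So G has 4 subgroups of order 3.

4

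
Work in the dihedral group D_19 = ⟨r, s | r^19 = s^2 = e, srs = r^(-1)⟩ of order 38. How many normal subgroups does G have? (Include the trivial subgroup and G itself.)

3

G has 22 subgroups. Checking conjugation-invariance by order — order 1: 1/1 normal; order 2: 0/19 normal; order 19: 1/1 normal; order 38: 1/1 normal.
Total normal subgroups: 3.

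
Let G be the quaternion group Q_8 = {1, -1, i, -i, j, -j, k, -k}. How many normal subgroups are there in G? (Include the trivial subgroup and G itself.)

G has 6 subgroups. Checking conjugation-invariance by order — order 1: 1/1 normal; order 2: 1/1 normal; order 4: 3/3 normal; order 8: 1/1 normal.
Total normal subgroups: 6.

6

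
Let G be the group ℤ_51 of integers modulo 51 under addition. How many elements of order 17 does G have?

16

In a cyclic group of order 51, the number of elements of order d (for d | 51) is φ(d).
φ(17) = 16.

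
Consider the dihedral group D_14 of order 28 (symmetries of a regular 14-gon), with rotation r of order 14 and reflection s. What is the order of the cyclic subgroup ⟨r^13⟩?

14

Computing powers of r^13: the smallest k with (r^13)^k = e is k = 14.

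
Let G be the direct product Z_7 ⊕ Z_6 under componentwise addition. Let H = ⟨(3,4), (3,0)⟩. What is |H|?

21

|⟨(3,4)⟩| = 21 and |⟨(3,0)⟩| = 7, so |H| is a multiple of lcm(21, 7) = 21 and divides |G| = 42.
Closing under the operation: H = {(0,0), (0,2), (0,4), (1,0), (1,2), (1,4), (2,0), (2,2), (2,4), (3,0), (3,2), (3,4), (4,0), (4,2), (4,4), (5,0), (5,2), (5,4), (6,0), (6,2), (6,4)}, so |H| = 21.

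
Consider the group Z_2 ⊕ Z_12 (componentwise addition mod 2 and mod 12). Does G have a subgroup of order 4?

4 | 24. A subgroup of order 4 is {(0,0), (0,3), (0,6), (0,9)}.

Yes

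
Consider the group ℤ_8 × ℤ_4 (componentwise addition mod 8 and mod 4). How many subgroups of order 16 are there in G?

3

|G| = 32 and 16 | 32, so subgroups of order 16 are possible by Lagrange.
The subgroups of order 16 are: {(0,0), (0,1), (0,2), (0,3), (2,0), (2,1), (2,2), (2,3), (4,0), (4,1), (4,2), (4,3), (6,0), (6,1), (6,2), (6,3)}; {(0,0), (0,2), (1,0), (1,2), (2,0), (2,2), (3,0), (3,2), (4,0), (4,2), (5,0), (5,2), (6,0), (6,2), (7,0), (7,2)}; {(0,0), (0,2), (1,1), (1,3), (2,0), (2,2), (3,1), (3,3), (4,0), (4,2), (5,1), (5,3), (6,0), (6,2), (7,1), (7,3)}.
So G has 3 subgroups of order 16.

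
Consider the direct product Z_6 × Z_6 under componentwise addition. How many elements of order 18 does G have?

0

An element (a,b) has order lcm(ord(a), ord(b)); count pairs with lcm equal to 18.
Enumerating gives 0 such elements.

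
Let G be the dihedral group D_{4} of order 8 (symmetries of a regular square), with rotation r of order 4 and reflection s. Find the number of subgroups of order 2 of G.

|G| = 8 and 2 | 8, so subgroups of order 2 are possible by Lagrange.
The subgroups of order 2 are: {e, r^2}; {e, r^2s}; {e, r^3s}; {e, rs}; … (5 in all).
So G has 5 subgroups of order 2.

5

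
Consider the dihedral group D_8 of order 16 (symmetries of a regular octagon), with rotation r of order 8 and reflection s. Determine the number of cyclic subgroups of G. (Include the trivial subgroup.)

12

A cyclic subgroup of order d is generated by each of its φ(d) elements of order d, so the cyclic subgroups of order d number (#elements of order d)/φ(d).
Cyclic subgroups by order — order 1: 1; order 2: 9; order 4: 1; order 8: 1.
Total: 12.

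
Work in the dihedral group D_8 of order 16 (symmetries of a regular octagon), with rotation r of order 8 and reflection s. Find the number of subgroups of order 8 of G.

|G| = 16 and 8 | 16, so subgroups of order 8 are possible by Lagrange.
The subgroups of order 8 are: {e, r, r^2, r^3, r^4, r^5, r^6, r^7}; {e, r^2, r^4, r^6, s, r^2s, r^4s, r^6s}; {e, r^2, r^4, r^6, rs, r^3s, r^5s, r^7s}.
So G has 3 subgroups of order 8.

3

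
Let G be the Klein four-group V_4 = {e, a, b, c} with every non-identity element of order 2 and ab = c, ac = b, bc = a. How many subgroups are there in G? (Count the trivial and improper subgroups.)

|G| = 4, so by Lagrange every subgroup order divides 4. Divisors: 1, 2, 4.
Subgroups by order — order 1: 1; order 2: 3; order 4: 1.
Total: 1 + 3 + 1 = 5.

5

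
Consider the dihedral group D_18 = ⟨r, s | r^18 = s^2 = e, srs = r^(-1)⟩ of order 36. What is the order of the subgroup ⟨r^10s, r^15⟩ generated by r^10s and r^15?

12

|⟨r^10s⟩| = 2 and |⟨r^15⟩| = 6, so |H| is a multiple of lcm(2, 6) = 6 and divides |G| = 36.
Closing under the operation: H = {e, r^3, r^6, r^9, r^12, r^15, rs, r^4s, r^7s, r^10s, r^13s, r^16s}, so |H| = 12.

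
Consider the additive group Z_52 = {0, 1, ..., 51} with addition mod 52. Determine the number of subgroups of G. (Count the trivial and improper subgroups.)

6

Subgroups of the cyclic group Z_52 correspond bijectively to divisors of 52.
Divisors of 52: 1, 2, 4, 13, 26, 52.
So Z_52 has 6 subgroups.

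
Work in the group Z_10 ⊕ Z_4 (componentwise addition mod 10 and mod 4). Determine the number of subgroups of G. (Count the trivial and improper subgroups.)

|G| = 40, so by Lagrange every subgroup order divides 40. Divisors: 1, 2, 4, 5, 8, 10, 20, 40.
Subgroups by order — order 1: 1; order 2: 3; order 4: 3; order 5: 1; order 8: 1; order 10: 3; order 20: 3; order 40: 1.
Total: 1 + 3 + 3 + 1 + 1 + 3 + 3 + 1 = 16.

16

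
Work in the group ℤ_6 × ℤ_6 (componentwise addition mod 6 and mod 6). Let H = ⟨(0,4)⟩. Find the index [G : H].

|⟨(0,4)⟩| = 3 and |G| = 36.
By Lagrange, [G : H] = |G|/|H| = 36/3 = 12.

12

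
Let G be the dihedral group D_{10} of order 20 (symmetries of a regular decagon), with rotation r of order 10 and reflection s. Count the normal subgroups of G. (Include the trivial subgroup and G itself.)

G has 22 subgroups. Checking conjugation-invariance by order — order 1: 1/1 normal; order 2: 1/11 normal; order 4: 0/5 normal; order 5: 1/1 normal; order 10: 3/3 normal; order 20: 1/1 normal.
Total normal subgroups: 7.

7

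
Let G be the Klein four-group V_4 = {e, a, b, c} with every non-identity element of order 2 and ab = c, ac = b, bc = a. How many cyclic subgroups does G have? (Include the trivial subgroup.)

4

Each element a generates a cyclic subgroup ⟨a⟩; distinct elements may generate the same one (a cyclic group of order d has φ(d) generators).
Cyclic subgroups by order — order 1: 1; order 2: 3.
Total: 4.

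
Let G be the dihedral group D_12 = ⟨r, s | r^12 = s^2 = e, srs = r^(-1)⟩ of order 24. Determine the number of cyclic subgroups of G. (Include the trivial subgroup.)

Group the elements of G by the cyclic subgroup they generate; each cyclic subgroup of order d accounts for φ(d) elements.
Cyclic subgroups by order — order 1: 1; order 2: 13; order 3: 1; order 4: 1; order 6: 1; order 12: 1.
Total: 18.

18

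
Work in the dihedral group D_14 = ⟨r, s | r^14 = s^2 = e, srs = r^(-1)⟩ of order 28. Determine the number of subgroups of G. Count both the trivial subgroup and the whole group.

|G| = 28, so by Lagrange every subgroup order divides 28. Divisors: 1, 2, 4, 7, 14, 28.
Subgroups by order — order 1: 1; order 2: 15; order 4: 7; order 7: 1; order 14: 3; order 28: 1.
Total: 1 + 15 + 7 + 1 + 3 + 1 = 28.

28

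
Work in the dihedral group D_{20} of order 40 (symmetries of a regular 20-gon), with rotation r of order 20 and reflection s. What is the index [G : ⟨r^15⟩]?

|⟨r^15⟩| = 4 and |G| = 40.
By Lagrange, [G : H] = |G|/|H| = 40/4 = 10.

10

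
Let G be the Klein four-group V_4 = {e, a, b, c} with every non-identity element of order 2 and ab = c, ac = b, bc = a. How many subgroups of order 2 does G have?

|G| = 4 and 2 | 4, so subgroups of order 2 are possible by Lagrange.
The subgroups of order 2 are: {e, a}; {e, b}; {e, c}.
So G has 3 subgroups of order 2.

3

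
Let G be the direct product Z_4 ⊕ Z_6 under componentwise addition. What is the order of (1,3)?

4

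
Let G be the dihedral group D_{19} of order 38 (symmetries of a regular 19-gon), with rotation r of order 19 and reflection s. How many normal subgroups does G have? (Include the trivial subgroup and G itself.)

3

G has 22 subgroups. Checking conjugation-invariance by order — order 1: 1/1 normal; order 2: 0/19 normal; order 19: 1/1 normal; order 38: 1/1 normal.
Total normal subgroups: 3.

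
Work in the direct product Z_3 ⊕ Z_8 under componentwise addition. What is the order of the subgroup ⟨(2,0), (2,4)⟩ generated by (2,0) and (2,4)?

6

|⟨(2,0)⟩| = 3 and |⟨(2,4)⟩| = 6, so |H| is a multiple of lcm(3, 6) = 6 and divides |G| = 24.
Closing under the operation: H = {(0,0), (0,4), (1,0), (1,4), (2,0), (2,4)}, so |H| = 6.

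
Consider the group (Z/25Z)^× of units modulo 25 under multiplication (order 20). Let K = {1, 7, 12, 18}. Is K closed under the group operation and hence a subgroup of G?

12 ∈ K but its inverse 23 ∉ K, so K is not a subgroup.

No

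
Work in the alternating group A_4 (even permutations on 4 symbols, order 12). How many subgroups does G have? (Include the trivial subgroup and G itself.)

10

|G| = 12, so by Lagrange every subgroup order divides 12. Divisors: 1, 2, 3, 4, 6, 12.
Subgroups by order — order 1: 1; order 2: 3; order 3: 4; order 4: 1; order 6: 0; order 12: 1.
Total: 1 + 3 + 4 + 1 + 0 + 1 = 10.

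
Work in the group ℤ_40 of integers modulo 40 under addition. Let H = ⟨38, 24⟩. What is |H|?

|⟨38⟩| = 20 and |⟨24⟩| = 5, so |H| is a multiple of lcm(20, 5) = 20 and divides |G| = 40.
Closing under the operation: H = {0, 2, 4, 6, 8, 10, 12, 14, 16, 18, 20, 22, 24, 26, 28, 30, 32, 34, 36, 38}, so |H| = 20.

20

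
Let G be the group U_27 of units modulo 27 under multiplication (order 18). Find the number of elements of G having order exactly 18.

6

The elements of order 18 are: 2, 5, 11, 14, 20, 23.
That's 6.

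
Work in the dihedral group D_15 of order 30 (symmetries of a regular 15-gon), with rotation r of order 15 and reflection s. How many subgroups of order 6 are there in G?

5

|G| = 30 and 6 | 30, so subgroups of order 6 are possible by Lagrange.
The subgroups of order 6 are: {e, r^5, r^10, s, r^5s, r^10s}; {e, r^5, r^10, rs, r^6s, r^11s}; {e, r^5, r^10, r^2s, r^7s, r^12s}; {e, r^5, r^10, r^3s, r^8s, r^13s}; … (5 in all).
So G has 5 subgroups of order 6.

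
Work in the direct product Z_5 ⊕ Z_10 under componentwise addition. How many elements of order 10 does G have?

24

An element (a,b) has order lcm(ord(a), ord(b)); count pairs with lcm equal to 10.
Enumerating gives 24 such elements.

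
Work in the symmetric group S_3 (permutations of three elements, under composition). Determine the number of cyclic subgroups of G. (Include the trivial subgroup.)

5

A cyclic subgroup of order d is generated by each of its φ(d) elements of order d, so the cyclic subgroups of order d number (#elements of order d)/φ(d).
Cyclic subgroups by order — order 1: 1; order 2: 3; order 3: 1.
Total: 5.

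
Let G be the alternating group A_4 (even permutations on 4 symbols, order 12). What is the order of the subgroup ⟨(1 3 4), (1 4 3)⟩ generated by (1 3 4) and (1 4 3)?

3

|⟨(1 3 4)⟩| = 3 and |⟨(1 4 3)⟩| = 3, so |H| is a multiple of lcm(3, 3) = 3 and divides |G| = 12.
Closing under the operation: H = {e, (1 3 4), (1 4 3)}, so |H| = 3.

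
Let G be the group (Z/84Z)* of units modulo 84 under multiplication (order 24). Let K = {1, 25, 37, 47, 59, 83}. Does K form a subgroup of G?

|K| = 6 divides |G| = 24, consistent with Lagrange.
K contains the identity, every element's inverse is in K, and K is closed under ·: it is a subgroup.
In fact K = ⟨59⟩.

Yes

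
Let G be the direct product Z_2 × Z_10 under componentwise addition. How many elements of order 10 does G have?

12

An element (a,b) has order lcm(ord(a), ord(b)); count pairs with lcm equal to 10.
Enumerating gives 12 such elements.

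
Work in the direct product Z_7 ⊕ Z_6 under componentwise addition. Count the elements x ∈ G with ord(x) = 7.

6

An element (a,b) has order lcm(ord(a), ord(b)); count pairs with lcm equal to 7.
Enumerating gives 6 such elements.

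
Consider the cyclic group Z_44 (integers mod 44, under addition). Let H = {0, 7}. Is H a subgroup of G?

No

7 ∈ H but its inverse 37 ∉ H, so H is not a subgroup.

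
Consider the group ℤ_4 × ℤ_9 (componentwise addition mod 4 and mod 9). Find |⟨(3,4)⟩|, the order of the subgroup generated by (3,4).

36

The order of (3,4) in Z_4 × Z_9 is lcm(ord(3) in Z_4, ord(4) in Z_9).
ord(3) = 4 and ord(4) = 9, so |⟨(3,4)⟩| = lcm(4, 9) = 36.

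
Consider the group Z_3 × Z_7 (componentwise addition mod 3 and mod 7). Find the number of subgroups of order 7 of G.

|G| = 21 and 7 | 21, so subgroups of order 7 are possible by Lagrange.
The subgroups of order 7 are: {(0,0), (0,1), (0,2), (0,3), (0,4), (0,5), (0,6)}.
So G has 1 subgroup of order 7.

1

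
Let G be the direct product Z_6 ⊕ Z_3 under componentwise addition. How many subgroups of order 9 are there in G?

1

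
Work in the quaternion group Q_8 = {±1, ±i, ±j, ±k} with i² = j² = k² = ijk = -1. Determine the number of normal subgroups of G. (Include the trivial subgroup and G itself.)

6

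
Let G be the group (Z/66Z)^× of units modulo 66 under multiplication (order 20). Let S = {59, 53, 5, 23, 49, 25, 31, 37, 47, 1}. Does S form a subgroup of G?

Yes

|S| = 10 divides |G| = 20, consistent with Lagrange.
S contains the identity, every element's inverse is in S, and S is closed under ·: it is a subgroup.
In fact S = ⟨5⟩.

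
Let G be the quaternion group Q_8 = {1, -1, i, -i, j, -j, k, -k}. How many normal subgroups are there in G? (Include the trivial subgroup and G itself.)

6

G has 6 subgroups. Checking conjugation-invariance by order — order 1: 1/1 normal; order 2: 1/1 normal; order 4: 3/3 normal; order 8: 1/1 normal.
Total normal subgroups: 6.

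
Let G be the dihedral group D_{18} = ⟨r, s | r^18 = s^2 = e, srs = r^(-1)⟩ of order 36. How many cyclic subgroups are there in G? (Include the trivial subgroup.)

A cyclic subgroup of order d is generated by each of its φ(d) elements of order d, so the cyclic subgroups of order d number (#elements of order d)/φ(d).
Cyclic subgroups by order — order 1: 1; order 2: 19; order 3: 1; order 6: 1; order 9: 1; order 18: 1.
Total: 24.

24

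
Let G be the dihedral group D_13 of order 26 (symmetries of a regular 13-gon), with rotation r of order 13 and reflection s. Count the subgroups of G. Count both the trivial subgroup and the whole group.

16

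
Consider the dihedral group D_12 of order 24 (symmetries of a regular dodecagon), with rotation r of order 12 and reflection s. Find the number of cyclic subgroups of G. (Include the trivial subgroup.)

18

A cyclic subgroup of order d is generated by each of its φ(d) elements of order d, so the cyclic subgroups of order d number (#elements of order d)/φ(d).
Cyclic subgroups by order — order 1: 1; order 2: 13; order 3: 1; order 4: 1; order 6: 1; order 12: 1.
Total: 18.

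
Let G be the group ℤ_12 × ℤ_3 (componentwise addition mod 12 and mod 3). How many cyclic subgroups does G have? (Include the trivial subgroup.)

15

A cyclic subgroup of order d is generated by each of its φ(d) elements of order d, so the cyclic subgroups of order d number (#elements of order d)/φ(d).
Cyclic subgroups by order — order 1: 1; order 2: 1; order 3: 4; order 4: 1; order 6: 4; order 12: 4.
Total: 15.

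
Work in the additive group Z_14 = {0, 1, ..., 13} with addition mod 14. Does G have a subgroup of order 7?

Yes

7 | 14. A subgroup of order 7 is {0, 2, 4, 6, 8, 10, 12}.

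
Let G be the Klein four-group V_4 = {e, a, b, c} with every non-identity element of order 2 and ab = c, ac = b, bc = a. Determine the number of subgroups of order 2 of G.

|G| = 4 and 2 | 4, so subgroups of order 2 are possible by Lagrange.
The subgroups of order 2 are: {e, a}; {e, b}; {e, c}.
So G has 3 subgroups of order 2.

3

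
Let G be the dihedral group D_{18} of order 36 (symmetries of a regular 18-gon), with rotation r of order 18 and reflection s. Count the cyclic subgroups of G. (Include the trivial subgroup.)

A cyclic subgroup of order d is generated by each of its φ(d) elements of order d, so the cyclic subgroups of order d number (#elements of order d)/φ(d).
Cyclic subgroups by order — order 1: 1; order 2: 19; order 3: 1; order 6: 1; order 9: 1; order 18: 1.
Total: 24.

24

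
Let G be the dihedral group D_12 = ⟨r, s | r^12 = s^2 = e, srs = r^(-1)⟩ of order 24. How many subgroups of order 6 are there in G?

5

|G| = 24 and 6 | 24, so subgroups of order 6 are possible by Lagrange.
The subgroups of order 6 are: {e, r^2, r^4, r^6, r^8, r^10}; {e, r^4, r^8, r^2s, r^6s, r^10s}; {e, r^4, r^8, r^3s, r^7s, r^11s}; {e, r^4, r^8, s, r^4s, r^8s}; … (5 in all).
So G has 5 subgroups of order 6.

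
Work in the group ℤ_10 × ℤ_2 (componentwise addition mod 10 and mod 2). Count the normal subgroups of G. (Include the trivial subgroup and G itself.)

10

G is abelian, so every subgroup is normal.
G has 10 subgroups in total, hence 10 normal subgroups.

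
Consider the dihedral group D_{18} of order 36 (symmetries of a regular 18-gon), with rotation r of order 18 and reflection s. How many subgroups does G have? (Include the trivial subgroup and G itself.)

|G| = 36, so by Lagrange every subgroup order divides 36. Divisors: 1, 2, 3, 4, 6, 9, 12, 18, 36.
Subgroups by order — order 1: 1; order 2: 19; order 3: 1; order 4: 9; order 6: 7; order 9: 1; order 12: 3; order 18: 3; order 36: 1.
Total: 1 + 19 + 1 + 9 + 7 + 1 + 3 + 3 + 1 = 45.

45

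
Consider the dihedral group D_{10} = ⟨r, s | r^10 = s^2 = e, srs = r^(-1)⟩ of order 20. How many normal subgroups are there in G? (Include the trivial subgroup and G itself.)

G has 22 subgroups. Checking conjugation-invariance by order — order 1: 1/1 normal; order 2: 1/11 normal; order 4: 0/5 normal; order 5: 1/1 normal; order 10: 3/3 normal; order 20: 1/1 normal.
Total normal subgroups: 7.

7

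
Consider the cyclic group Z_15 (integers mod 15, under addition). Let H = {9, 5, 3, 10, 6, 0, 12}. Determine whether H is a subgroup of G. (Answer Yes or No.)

No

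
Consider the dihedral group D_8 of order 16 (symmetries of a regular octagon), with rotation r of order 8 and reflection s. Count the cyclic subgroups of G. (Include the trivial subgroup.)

12

A cyclic subgroup of order d is generated by each of its φ(d) elements of order d, so the cyclic subgroups of order d number (#elements of order d)/φ(d).
Cyclic subgroups by order — order 1: 1; order 2: 9; order 4: 1; order 8: 1.
Total: 12.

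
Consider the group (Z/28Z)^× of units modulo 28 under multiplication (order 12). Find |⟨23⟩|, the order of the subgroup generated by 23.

Compute successive powers of 23 mod 28: 23, 25, 15, 9, 11, 1; 23^6 ≡ 1 (mod 28).
So |⟨23⟩| = 6.

6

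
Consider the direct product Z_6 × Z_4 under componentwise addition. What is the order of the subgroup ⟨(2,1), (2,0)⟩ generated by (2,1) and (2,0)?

|⟨(2,1)⟩| = 12 and |⟨(2,0)⟩| = 3, so |H| is a multiple of lcm(12, 3) = 12 and divides |G| = 24.
Closing under the operation: H = {(0,0), (0,1), (0,2), (0,3), (2,0), (2,1), (2,2), (2,3), (4,0), (4,1), (4,2), (4,3)}, so |H| = 12.

12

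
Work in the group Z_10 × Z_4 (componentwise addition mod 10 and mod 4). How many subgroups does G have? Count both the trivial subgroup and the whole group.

16

|G| = 40, so by Lagrange every subgroup order divides 40. Divisors: 1, 2, 4, 5, 8, 10, 20, 40.
Subgroups by order — order 1: 1; order 2: 3; order 4: 3; order 5: 1; order 8: 1; order 10: 3; order 20: 3; order 40: 1.
Total: 1 + 3 + 3 + 1 + 1 + 3 + 3 + 1 = 16.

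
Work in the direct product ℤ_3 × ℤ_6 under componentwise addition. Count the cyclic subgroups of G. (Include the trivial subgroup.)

10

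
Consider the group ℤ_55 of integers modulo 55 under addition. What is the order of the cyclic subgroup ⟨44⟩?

5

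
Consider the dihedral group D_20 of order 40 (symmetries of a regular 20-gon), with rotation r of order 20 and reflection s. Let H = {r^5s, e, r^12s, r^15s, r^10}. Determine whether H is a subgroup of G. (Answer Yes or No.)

Closure fails: r^12s · r^10 = r^2s ∉ H. So H is not a subgroup.

No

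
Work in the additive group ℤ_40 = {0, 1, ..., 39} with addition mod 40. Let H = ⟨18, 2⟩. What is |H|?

20

|⟨18⟩| = 20 and |⟨2⟩| = 20, so |H| is a multiple of lcm(20, 20) = 20 and divides |G| = 40.
Closing under the operation: H = {0, 2, 4, 6, 8, 10, 12, 14, 16, 18, 20, 22, 24, 26, 28, 30, 32, 34, 36, 38}, so |H| = 20.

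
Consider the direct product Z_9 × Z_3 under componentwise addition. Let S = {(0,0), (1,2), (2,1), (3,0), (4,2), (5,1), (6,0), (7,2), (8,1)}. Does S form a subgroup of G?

|S| = 9 divides |G| = 27, consistent with Lagrange.
S contains the identity, every element's inverse is in S, and S is closed under +: it is a subgroup.
In fact S = ⟨(1,2)⟩.

Yes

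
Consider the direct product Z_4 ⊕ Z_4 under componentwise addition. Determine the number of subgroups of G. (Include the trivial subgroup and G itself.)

|G| = 16, so by Lagrange every subgroup order divides 16. Divisors: 1, 2, 4, 8, 16.
Subgroups by order — order 1: 1; order 2: 3; order 4: 7; order 8: 3; order 16: 1.
Total: 1 + 3 + 7 + 3 + 1 = 15.

15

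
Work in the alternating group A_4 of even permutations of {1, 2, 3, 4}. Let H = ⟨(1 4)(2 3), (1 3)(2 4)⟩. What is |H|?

4

|⟨(1 4)(2 3)⟩| = 2 and |⟨(1 3)(2 4)⟩| = 2, so |H| is a multiple of lcm(2, 2) = 2 and divides |G| = 12.
Closing under the operation: H = {e, (1 2)(3 4), (1 3)(2 4), (1 4)(2 3)}, so |H| = 4.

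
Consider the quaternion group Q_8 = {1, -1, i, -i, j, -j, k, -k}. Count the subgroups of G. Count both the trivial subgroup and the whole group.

6

|G| = 8, so by Lagrange every subgroup order divides 8. Divisors: 1, 2, 4, 8.
Subgroups by order — order 1: 1; order 2: 1; order 4: 3; order 8: 1.
Total: 1 + 1 + 3 + 1 = 6.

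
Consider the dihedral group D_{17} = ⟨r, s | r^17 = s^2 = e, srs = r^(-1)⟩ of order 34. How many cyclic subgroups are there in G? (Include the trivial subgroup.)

19

Group the elements of G by the cyclic subgroup they generate; each cyclic subgroup of order d accounts for φ(d) elements.
Cyclic subgroups by order — order 1: 1; order 2: 17; order 17: 1.
Total: 19.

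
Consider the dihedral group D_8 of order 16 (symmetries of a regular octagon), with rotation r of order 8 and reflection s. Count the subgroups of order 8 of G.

3

|G| = 16 and 8 | 16, so subgroups of order 8 are possible by Lagrange.
The subgroups of order 8 are: {e, r, r^2, r^3, r^4, r^5, r^6, r^7}; {e, r^2, r^4, r^6, s, r^2s, r^4s, r^6s}; {e, r^2, r^4, r^6, rs, r^3s, r^5s, r^7s}.
So G has 3 subgroups of order 8.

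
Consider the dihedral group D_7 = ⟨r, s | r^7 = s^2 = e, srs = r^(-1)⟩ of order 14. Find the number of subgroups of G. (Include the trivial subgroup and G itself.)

|G| = 14, so by Lagrange every subgroup order divides 14. Divisors: 1, 2, 7, 14.
Subgroups by order — order 1: 1; order 2: 7; order 7: 1; order 14: 1.
Total: 1 + 7 + 1 + 1 = 10.

10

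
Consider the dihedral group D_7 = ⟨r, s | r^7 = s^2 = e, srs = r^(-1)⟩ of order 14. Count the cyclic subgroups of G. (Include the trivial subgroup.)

Each element a generates a cyclic subgroup ⟨a⟩; distinct elements may generate the same one (a cyclic group of order d has φ(d) generators).
Cyclic subgroups by order — order 1: 1; order 2: 7; order 7: 1.
Total: 9.

9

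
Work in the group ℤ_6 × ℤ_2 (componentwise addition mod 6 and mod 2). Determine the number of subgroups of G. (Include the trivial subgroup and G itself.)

|G| = 12, so by Lagrange every subgroup order divides 12. Divisors: 1, 2, 3, 4, 6, 12.
Subgroups by order — order 1: 1; order 2: 3; order 3: 1; order 4: 1; order 6: 3; order 12: 1.
Total: 1 + 3 + 1 + 1 + 3 + 1 = 10.

10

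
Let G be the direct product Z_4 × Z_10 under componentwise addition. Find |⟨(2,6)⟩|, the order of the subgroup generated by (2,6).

The order of (2,6) in Z_4 × Z_10 is lcm(ord(2) in Z_4, ord(6) in Z_10).
ord(2) = 2 and ord(6) = 5, so |⟨(2,6)⟩| = lcm(2, 5) = 10.

10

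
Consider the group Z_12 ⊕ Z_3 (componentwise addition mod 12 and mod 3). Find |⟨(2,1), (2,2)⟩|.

|⟨(2,1)⟩| = 6 and |⟨(2,2)⟩| = 6, so |H| is a multiple of lcm(6, 6) = 6 and divides |G| = 36.
Closing under the operation: H = {(0,0), (0,1), (0,2), (2,0), (2,1), (2,2), (4,0), (4,1), (4,2), (6,0), (6,1), (6,2), (8,0), (8,1), (8,2), (10,0), (10,1), (10,2)}, so |H| = 18.

18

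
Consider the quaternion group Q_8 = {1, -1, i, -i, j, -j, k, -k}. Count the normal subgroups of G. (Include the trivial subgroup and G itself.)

6

G has 6 subgroups. Checking conjugation-invariance by order — order 1: 1/1 normal; order 2: 1/1 normal; order 4: 3/3 normal; order 8: 1/1 normal.
Total normal subgroups: 6.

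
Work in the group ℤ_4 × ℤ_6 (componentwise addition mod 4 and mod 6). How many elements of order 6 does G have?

An element (a,b) has order lcm(ord(a), ord(b)); count pairs with lcm equal to 6.
Enumerating gives 6 such elements.

6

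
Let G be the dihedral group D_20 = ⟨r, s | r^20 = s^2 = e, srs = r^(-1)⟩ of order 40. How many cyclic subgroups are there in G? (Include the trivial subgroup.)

Group the elements of G by the cyclic subgroup they generate; each cyclic subgroup of order d accounts for φ(d) elements.
Cyclic subgroups by order — order 1: 1; order 2: 21; order 4: 1; order 5: 1; order 10: 1; order 20: 1.
Total: 26.

26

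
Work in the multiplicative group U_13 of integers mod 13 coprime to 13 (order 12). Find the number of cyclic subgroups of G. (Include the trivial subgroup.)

6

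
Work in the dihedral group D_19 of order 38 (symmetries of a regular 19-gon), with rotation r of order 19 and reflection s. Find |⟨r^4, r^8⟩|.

|⟨r^4⟩| = 19 and |⟨r^8⟩| = 19, so |H| is a multiple of lcm(19, 19) = 19 and divides |G| = 38.
Closing under the operation: H = {e, r, r^2, r^3, r^4, r^5, r^6, r^7, r^8, r^9, r^10, r^11, r^12, r^13, r^14, r^15, r^16, r^17, r^18}, so |H| = 19.

19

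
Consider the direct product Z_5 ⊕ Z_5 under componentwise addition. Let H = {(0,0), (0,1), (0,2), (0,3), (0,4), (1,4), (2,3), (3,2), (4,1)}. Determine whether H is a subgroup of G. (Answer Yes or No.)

No

|H| = 9 does not divide |G| = 25, so by Lagrange H is not a subgroup.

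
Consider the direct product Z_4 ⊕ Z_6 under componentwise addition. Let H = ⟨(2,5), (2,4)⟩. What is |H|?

12

|⟨(2,5)⟩| = 6 and |⟨(2,4)⟩| = 6, so |H| is a multiple of lcm(6, 6) = 6 and divides |G| = 24.
Closing under the operation: H = {(0,0), (0,1), (0,2), (0,3), (0,4), (0,5), (2,0), (2,1), (2,2), (2,3), (2,4), (2,5)}, so |H| = 12.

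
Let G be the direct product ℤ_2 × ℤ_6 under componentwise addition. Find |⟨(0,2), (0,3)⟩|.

6

|⟨(0,2)⟩| = 3 and |⟨(0,3)⟩| = 2, so |H| is a multiple of lcm(3, 2) = 6 and divides |G| = 12.
Closing under the operation: H = {(0,0), (0,1), (0,2), (0,3), (0,4), (0,5)}, so |H| = 6.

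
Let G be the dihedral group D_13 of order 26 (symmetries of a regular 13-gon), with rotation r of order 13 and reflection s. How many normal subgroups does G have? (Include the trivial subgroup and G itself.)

G has 16 subgroups. Checking conjugation-invariance by order — order 1: 1/1 normal; order 2: 0/13 normal; order 13: 1/1 normal; order 26: 1/1 normal.
Total normal subgroups: 3.

3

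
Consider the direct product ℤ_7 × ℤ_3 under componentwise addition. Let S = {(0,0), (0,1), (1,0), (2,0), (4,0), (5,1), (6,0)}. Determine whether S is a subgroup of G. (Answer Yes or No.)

(0,1) ∈ S but its inverse (0,2) ∉ S, so S is not a subgroup.

No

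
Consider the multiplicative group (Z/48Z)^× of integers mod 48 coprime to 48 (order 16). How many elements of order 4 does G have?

The elements of order 4 are: 5, 11, 13, 19, 29, 35, 37, 43.
That's 8.

8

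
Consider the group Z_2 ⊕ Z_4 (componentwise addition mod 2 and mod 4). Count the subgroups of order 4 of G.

|G| = 8 and 4 | 8, so subgroups of order 4 are possible by Lagrange.
The subgroups of order 4 are: {(0,0), (0,1), (0,2), (0,3)}; {(0,0), (0,2), (1,0), (1,2)}; {(0,0), (0,2), (1,1), (1,3)}.
So G has 3 subgroups of order 4.

3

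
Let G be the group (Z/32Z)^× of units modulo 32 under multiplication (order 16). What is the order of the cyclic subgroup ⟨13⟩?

Compute successive powers of 13 mod 32: 13, 9, 21, 17, 29, 25, 5, 1; 13^8 ≡ 1 (mod 32).
So |⟨13⟩| = 8.

8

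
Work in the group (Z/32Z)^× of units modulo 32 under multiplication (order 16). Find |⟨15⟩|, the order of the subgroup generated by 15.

2

Compute successive powers of 15 mod 32: 15, 1; 15^2 ≡ 1 (mod 32).
So |⟨15⟩| = 2.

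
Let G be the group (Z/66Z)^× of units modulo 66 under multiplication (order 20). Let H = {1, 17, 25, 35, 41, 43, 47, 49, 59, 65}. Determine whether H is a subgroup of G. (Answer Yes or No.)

No

41 ∈ H but its inverse 29 ∉ H, so H is not a subgroup.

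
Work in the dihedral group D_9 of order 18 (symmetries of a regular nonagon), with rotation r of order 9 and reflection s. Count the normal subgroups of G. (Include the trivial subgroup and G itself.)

4

G has 16 subgroups. Checking conjugation-invariance by order — order 1: 1/1 normal; order 2: 0/9 normal; order 3: 1/1 normal; order 6: 0/3 normal; order 9: 1/1 normal; order 18: 1/1 normal.
Total normal subgroups: 4.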